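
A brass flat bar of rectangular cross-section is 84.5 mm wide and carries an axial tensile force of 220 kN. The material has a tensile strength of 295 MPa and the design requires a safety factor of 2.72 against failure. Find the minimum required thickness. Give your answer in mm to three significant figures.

t = 24.0 mm

σ_allow = 295/2.72 = 108.5 MPa.
Required area A = F/σ_allow = 220000/108.5 = 2028 mm².
t = A/w = 2028/84.5 = 24.01 mm.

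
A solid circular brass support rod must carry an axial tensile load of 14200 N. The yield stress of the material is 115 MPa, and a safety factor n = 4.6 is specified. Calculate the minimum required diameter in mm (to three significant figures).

d = 26.9 mm

Allowable stress σ_allow = 115/4.6 = 25.00 MPa.
Required area A = F/σ_allow = 14200/25.00 = 568.0 mm².
A = πd²/4 → d = √(4A/π) = 26.89 mm.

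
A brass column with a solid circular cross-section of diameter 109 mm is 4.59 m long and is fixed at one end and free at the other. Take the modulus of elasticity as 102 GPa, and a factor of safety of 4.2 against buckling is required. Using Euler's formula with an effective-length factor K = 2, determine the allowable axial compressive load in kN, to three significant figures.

I = πd⁴/64 = π×109⁴/64 = 6.929×10^6 mm⁴.
Effective length L_e = KL = 2×4.59 m = 9180 mm.
Euler critical load P_cr = π²EI/L_e² = π²×102000×6.929×10^6/9180² = 82770 N.
P_allow = P_cr/n = 82770/4.2 = 19710 N.

P_allow = 19.7 kN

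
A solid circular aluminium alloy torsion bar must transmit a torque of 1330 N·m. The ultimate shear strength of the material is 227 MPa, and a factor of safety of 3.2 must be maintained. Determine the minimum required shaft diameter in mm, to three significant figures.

Allowable shear stress τ_allow = 227/3.2 = 70.94 MPa.
For a solid shaft τ = 16T/(πd³), so d³ = 16T/(π τ_allow) = 16×1330000/(π×70.94) = 95490 mm³.
d = (95490)^(1/3) = 45.71 mm.

d = 45.7 mm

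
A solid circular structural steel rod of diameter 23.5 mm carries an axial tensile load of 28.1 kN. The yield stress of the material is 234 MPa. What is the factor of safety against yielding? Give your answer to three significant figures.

n = 3.61

A = πd²/4 = 433.7 mm².
σ = F/A = 28100/433.7 = 64.79 MPa.
n = 234/64.79 = 3.612.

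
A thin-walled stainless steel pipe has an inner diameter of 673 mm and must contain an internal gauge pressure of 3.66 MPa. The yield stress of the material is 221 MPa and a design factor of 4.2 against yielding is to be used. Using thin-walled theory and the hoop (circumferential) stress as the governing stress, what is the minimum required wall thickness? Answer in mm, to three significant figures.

σ_allow = 221/4.2 = 52.62 MPa.
Hoop stress σ_h = pD/(2t), so t = pD/(2σ_allow) = 3.66×673/(2×52.62) = 23.41 mm.

t = 23.4 mm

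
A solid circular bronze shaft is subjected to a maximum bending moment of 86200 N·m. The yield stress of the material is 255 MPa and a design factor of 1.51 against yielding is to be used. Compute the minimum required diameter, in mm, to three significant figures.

d = 173 mm

σ_allow = 255/1.51 = 168.9 MPa.
For a solid circular section σ = 32M/(πd³), so d³ = 32M/(π σ_allow) = 32×8.6200×10^7/(π×168.9) = 5.199×10^6 mm³.
d = 173.2 mm.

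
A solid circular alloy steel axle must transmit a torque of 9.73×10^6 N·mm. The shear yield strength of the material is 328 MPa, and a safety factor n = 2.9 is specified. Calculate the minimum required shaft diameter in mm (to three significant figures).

d = 76.0 mm

Allowable shear stress τ_allow = 328/2.9 = 113.1 MPa.
For a solid shaft τ = 16T/(πd³), so d³ = 16T/(π τ_allow) = 16×9730000/(π×113.1) = 438100 mm³.
d = (438100)^(1/3) = 75.95 mm.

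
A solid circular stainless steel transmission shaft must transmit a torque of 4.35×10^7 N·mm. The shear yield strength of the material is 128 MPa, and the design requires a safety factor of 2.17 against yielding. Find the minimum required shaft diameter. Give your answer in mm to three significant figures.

Allowable shear stress τ_allow = 128/2.17 = 58.99 MPa.
For a solid shaft τ = 16T/(πd³), so d³ = 16T/(π τ_allow) = 16×4.3500×10^7/(π×58.99) = 3.756×10^6 mm³.
d = (3.756×10^6)^(1/3) = 155.4 mm.

d = 155 mm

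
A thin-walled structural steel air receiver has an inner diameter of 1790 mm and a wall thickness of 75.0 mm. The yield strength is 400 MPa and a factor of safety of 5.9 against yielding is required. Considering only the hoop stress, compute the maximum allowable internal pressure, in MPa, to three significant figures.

σ_allow = 400/5.9 = 67.80 MPa.
σ_h = pD/(2t) → p_allow = 2σ_allow t/D = 2×67.80×75.0/1790 = 5.681 MPa.

p_allow = 5.68 MPa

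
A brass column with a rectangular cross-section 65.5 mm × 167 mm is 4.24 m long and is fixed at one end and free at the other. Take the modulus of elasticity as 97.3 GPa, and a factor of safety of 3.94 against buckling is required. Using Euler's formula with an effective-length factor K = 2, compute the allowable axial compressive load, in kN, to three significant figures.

P_allow = 13.3 kN

Buckling occurs about the weak axis: I_min = h·b³/12 = 167×65.5³/12 = 3.911×10^6 mm⁴ (b = 65.5 mm is the smaller dimension).
Effective length L_e = KL = 2×4.24 m = 8480 mm.
Euler critical load P_cr = π²EI/L_e² = π²×97300×3.911×10^6/8480² = 52230 N.
P_allow = P_cr/n = 52230/3.94 = 13260 N.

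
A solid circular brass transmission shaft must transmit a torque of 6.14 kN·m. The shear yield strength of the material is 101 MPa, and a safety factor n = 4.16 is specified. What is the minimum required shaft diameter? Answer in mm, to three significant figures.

Allowable shear stress τ_allow = 101/4.16 = 24.28 MPa.
For a solid shaft τ = 16T/(πd³), so d³ = 16T/(π τ_allow) = 16×6140000/(π×24.28) = 1.288×10^6 mm³.
d = (1.288×10^6)^(1/3) = 108.8 mm.

d = 109 mm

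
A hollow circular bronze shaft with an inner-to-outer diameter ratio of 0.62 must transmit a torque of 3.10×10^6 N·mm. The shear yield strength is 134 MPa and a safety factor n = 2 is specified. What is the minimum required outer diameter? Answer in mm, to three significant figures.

d_o = 65.1 mm

τ_allow = 134/2 = 67.00 MPa.
For a hollow shaft τ = 16T/[πd_o³(1−k⁴)] with k = 0.62, so 1−k⁴ = 0.8522.
d_o³ = 16T/[π τ_allow (1−k⁴)] = 16×3100000/(π×67.00×0.8522) = 276500 mm³.
d_o = 65.15 mm.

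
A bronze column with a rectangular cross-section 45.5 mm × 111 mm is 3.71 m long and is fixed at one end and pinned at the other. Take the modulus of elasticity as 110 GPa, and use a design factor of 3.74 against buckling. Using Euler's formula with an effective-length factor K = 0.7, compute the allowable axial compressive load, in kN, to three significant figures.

P_allow = 37.5 kN

Buckling occurs about the weak axis: I_min = h·b³/12 = 111×45.5³/12 = 871300 mm⁴ (b = 45.5 mm is the smaller dimension).
Effective length L_e = KL = 0.7×3.71 m = 2597 mm.
Euler critical load P_cr = π²EI/L_e² = π²×110000×871300/2597² = 140300 N.
P_allow = P_cr/n = 140300/3.74 = 37500 N.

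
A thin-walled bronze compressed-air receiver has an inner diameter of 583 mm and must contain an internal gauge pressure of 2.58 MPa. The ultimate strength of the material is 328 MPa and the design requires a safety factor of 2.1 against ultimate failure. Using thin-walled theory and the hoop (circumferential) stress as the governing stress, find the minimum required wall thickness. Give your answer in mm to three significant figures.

t = 4.82 mm

σ_allow = 328/2.1 = 156.2 MPa.
Hoop stress σ_h = pD/(2t), so t = pD/(2σ_allow) = 2.58×583/(2×156.2) = 4.815 mm.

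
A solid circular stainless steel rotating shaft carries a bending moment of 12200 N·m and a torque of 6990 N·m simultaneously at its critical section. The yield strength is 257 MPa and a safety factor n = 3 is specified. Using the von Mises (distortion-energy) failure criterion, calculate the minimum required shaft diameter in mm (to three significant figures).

σ_allow = σ_y/n = 257/3 = 85.67 MPa.
For a solid shaft σ_b = 32M/(πd³) and τ = 16T/(πd³), so the von Mises stress is σ' = (16/πd³)·√(4M²+3T²).
√(4M²+3T²) = √(4×(1.220×10^7)² + 3×(6.990×10^6)²) = 2.724×10^7 N·mm.
d³ = 16×2.724×10^7/(π×85.67) = 1.619×10^6 mm³.
d = 117.4 mm.

d = 117 mm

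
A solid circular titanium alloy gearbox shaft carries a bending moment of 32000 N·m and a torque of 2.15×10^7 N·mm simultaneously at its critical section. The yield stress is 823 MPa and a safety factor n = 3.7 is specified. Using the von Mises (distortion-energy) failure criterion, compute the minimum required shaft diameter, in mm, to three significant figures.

d = 119 mm

σ_allow = σ_y/n = 823/3.7 = 222.4 MPa.
For a solid shaft σ_b = 32M/(πd³) and τ = 16T/(πd³), so the von Mises stress is σ' = (16/πd³)·√(4M²+3T²).
√(4M²+3T²) = √(4×(3.200×10^7)² + 3×(2.150×10^7)²) = 7.405×10^7 N·mm.
d³ = 16×7.405×10^7/(π×222.4) = 1.695×10^6 mm³.
d = 119.2 mm.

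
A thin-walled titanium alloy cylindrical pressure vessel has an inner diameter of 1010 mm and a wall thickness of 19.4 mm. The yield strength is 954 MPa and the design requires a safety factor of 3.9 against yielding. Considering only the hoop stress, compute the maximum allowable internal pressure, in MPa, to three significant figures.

p_allow = 9.40 MPa

σ_allow = 954/3.9 = 244.6 MPa.
σ_h = pD/(2t) → p_allow = 2σ_allow t/D = 2×244.6×19.4/1010 = 9.397 MPa.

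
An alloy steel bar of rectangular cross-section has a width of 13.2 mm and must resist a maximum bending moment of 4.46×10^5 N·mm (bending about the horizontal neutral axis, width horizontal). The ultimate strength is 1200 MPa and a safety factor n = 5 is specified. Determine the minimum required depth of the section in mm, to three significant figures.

h = 29.1 mm

σ_allow = 1200/5 = 240.0 MPa.
For a rectangular section σ = 6M/(bh²), so h² = 6M/(b σ_allow) = 6×446000/(13.2×240.0) = 844.7 mm².
h = 29.06 mm.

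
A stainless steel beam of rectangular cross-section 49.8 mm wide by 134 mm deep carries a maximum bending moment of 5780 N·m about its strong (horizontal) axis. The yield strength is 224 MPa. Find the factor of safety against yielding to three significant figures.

n = 5.78

Section modulus S = bh²/6 = 49.8×134²/6 = 149000 mm³.
σ = M/S = 5780000/149000 = 38.78 MPa.
n = 224/38.78 = 5.776.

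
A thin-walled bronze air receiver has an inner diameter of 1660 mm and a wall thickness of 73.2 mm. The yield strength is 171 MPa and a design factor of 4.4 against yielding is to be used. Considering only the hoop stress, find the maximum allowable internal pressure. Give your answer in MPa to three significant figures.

σ_allow = 171/4.4 = 38.86 MPa.
σ_h = pD/(2t) → p_allow = 2σ_allow t/D = 2×38.86×73.2/1660 = 3.427 MPa.

p_allow = 3.43 MPa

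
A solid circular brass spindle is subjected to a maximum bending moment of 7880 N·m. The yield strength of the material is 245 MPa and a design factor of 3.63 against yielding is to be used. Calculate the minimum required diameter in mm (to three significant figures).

d = 106 mm

σ_allow = 245/3.63 = 67.49 MPa.
For a solid circular section σ = 32M/(πd³), so d³ = 32M/(π σ_allow) = 32×7880000/(π×67.49) = 1.189×10^6 mm³.
d = 105.9 mm.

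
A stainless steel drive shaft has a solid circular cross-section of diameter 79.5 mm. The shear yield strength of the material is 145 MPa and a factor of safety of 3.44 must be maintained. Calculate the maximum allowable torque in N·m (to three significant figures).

T_allow = 4160 N·m

τ_allow = 145/3.44 = 42.15 MPa.
For a solid shaft T_allow = τ_allow·πd³/16; πd³/16 = π×79.5³/16 = 98660 mm³.
T_allow = 42.15×98660 = 4.159×10^6 N·mm = 4159 N·m.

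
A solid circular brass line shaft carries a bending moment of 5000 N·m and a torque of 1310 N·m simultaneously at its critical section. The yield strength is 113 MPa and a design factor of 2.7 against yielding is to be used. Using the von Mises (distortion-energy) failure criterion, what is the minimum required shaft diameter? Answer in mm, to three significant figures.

d = 108 mm

σ_allow = σ_y/n = 113/2.7 = 41.85 MPa.
For a solid shaft σ_b = 32M/(πd³) and τ = 16T/(πd³), so the von Mises stress is σ' = (16/πd³)·√(4M²+3T²).
√(4M²+3T²) = √(4×(5.000×10^6)² + 3×(1.310×10^6)²) = 1.025×10^7 N·mm.
d³ = 16×1.025×10^7/(π×41.85) = 1.248×10^6 mm³.
d = 107.7 mm.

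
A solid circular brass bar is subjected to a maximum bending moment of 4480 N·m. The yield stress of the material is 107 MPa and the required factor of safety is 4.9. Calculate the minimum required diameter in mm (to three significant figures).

σ_allow = 107/4.9 = 21.84 MPa.
For a solid circular section σ = 32M/(πd³), so d³ = 32M/(π σ_allow) = 32×4480000/(π×21.84) = 2.090×10^6 mm³.
d = 127.8 mm.

d = 128 mm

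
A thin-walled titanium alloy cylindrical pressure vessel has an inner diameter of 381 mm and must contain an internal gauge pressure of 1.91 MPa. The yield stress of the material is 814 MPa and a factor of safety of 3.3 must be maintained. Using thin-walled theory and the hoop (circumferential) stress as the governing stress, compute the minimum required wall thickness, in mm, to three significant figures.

t = 1.48 mm

σ_allow = 814/3.3 = 246.7 MPa.
Hoop stress σ_h = pD/(2t), so t = pD/(2σ_allow) = 1.91×381/(2×246.7) = 1.475 mm.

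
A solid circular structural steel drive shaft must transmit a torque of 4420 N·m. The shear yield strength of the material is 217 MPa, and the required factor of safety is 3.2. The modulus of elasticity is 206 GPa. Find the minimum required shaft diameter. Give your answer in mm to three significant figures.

Allowable shear stress τ_allow = 217/3.2 = 67.81 MPa.
For a solid shaft τ = 16T/(πd³), so d³ = 16T/(π τ_allow) = 16×4420000/(π×67.81) = 332000 mm³.
d = (332000)^(1/3) = 69.24 mm.

d = 69.2 mm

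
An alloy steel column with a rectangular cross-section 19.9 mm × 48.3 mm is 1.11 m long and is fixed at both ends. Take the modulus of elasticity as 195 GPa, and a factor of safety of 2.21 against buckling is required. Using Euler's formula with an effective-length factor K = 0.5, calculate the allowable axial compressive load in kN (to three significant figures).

P_allow = 89.7 kN

Buckling occurs about the weak axis: I_min = h·b³/12 = 48.3×19.9³/12 = 31720 mm⁴ (b = 19.9 mm is the smaller dimension).
Effective length L_e = KL = 0.5×1.11 m = 555.0 mm.
Euler critical load P_cr = π²EI/L_e² = π²×195000×31720/555.0² = 198200 N.
P_allow = P_cr/n = 198200/2.21 = 89680 N.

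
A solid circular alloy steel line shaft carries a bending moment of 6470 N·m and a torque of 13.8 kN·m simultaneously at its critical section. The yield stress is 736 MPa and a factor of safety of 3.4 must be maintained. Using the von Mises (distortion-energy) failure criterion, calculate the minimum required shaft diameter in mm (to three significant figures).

σ_allow = σ_y/n = 736/3.4 = 216.5 MPa.
For a solid shaft σ_b = 32M/(πd³) and τ = 16T/(πd³), so the von Mises stress is σ' = (16/πd³)·√(4M²+3T²).
√(4M²+3T²) = √(4×(6.470×10^6)² + 3×(1.380×10^7)²) = 2.718×10^7 N·mm.
d³ = 16×2.718×10^7/(π×216.5) = 639500 mm³.
d = 86.15 mm.

d = 86.2 mm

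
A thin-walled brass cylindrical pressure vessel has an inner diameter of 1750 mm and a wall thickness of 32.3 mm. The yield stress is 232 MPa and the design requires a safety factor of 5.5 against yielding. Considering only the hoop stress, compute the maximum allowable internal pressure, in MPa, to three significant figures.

σ_allow = 232/5.5 = 42.18 MPa.
σ_h = pD/(2t) → p_allow = 2σ_allow t/D = 2×42.18×32.3/1750 = 1.557 MPa.

p_allow = 1.56 MPa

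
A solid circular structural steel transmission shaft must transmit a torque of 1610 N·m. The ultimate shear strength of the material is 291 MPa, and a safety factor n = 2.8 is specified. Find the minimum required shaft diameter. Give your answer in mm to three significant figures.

Allowable shear stress τ_allow = 291/2.8 = 103.9 MPa.
For a solid shaft τ = 16T/(πd³), so d³ = 16T/(π τ_allow) = 16×1610000/(π×103.9) = 78900 mm³.
d = (78900)^(1/3) = 42.89 mm.

d = 42.9 mm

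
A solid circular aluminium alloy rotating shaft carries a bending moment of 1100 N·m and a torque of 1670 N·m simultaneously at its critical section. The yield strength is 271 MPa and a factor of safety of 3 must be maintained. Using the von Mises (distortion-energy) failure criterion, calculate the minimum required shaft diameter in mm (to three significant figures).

σ_allow = σ_y/n = 271/3 = 90.33 MPa.
For a solid shaft σ_b = 32M/(πd³) and τ = 16T/(πd³), so the von Mises stress is σ' = (16/πd³)·√(4M²+3T²).
√(4M²+3T²) = √(4×(1.100×10^6)² + 3×(1.670×10^6)²) = 3.634×10^6 N·mm.
d³ = 16×3.634×10^6/(π×90.33) = 204900 mm³.
d = 58.95 mm.

d = 59.0 mm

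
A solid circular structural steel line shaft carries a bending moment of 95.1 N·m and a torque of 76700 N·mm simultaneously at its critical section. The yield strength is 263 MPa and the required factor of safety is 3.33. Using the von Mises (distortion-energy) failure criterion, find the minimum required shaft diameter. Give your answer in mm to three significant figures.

σ_allow = σ_y/n = 263/3.33 = 78.98 MPa.
For a solid shaft σ_b = 32M/(πd³) and τ = 16T/(πd³), so the von Mises stress is σ' = (16/πd³)·√(4M²+3T²).
√(4M²+3T²) = √(4×(95100)² + 3×(76700)²) = 232000 N·mm.
d³ = 16×232000/(π×78.98) = 14960 mm³.
d = 24.64 mm.

d = 24.6 mm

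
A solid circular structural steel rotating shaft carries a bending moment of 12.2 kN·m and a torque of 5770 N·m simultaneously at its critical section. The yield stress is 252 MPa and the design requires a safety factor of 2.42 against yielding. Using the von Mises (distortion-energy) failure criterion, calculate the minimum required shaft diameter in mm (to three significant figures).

σ_allow = σ_y/n = 252/2.42 = 104.1 MPa.
For a solid shaft σ_b = 32M/(πd³) and τ = 16T/(πd³), so the von Mises stress is σ' = (16/πd³)·√(4M²+3T²).
√(4M²+3T²) = √(4×(1.220×10^7)² + 3×(5.770×10^6)²) = 2.637×10^7 N·mm.
d³ = 16×2.637×10^7/(π×104.1) = 1.290×10^6 mm³.
d = 108.8 mm.

d = 109 mm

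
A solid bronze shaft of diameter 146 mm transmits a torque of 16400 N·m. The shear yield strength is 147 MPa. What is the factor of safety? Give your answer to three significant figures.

τ = 16T/(πd³) = 16×1.6400×10^7/(π×146³) = 26.84 MPa.
n = τ_limit/τ = 147/26.84 = 5.477.

n = 5.48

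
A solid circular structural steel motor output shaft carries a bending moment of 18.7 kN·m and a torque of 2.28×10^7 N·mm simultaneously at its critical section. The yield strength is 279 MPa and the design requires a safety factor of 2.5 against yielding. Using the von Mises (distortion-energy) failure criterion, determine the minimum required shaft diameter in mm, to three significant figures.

σ_allow = σ_y/n = 279/2.5 = 111.6 MPa.
For a solid shaft σ_b = 32M/(πd³) and τ = 16T/(πd³), so the von Mises stress is σ' = (16/πd³)·√(4M²+3T²).
√(4M²+3T²) = √(4×(1.870×10^7)² + 3×(2.280×10^7)²) = 5.439×10^7 N·mm.
d³ = 16×5.439×10^7/(π×111.6) = 2.482×10^6 mm³.
d = 135.4 mm.

d = 135 mm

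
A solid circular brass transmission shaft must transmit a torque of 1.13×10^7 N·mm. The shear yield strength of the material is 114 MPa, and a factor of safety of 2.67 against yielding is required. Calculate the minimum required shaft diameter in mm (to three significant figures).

d = 110 mm

Allowable shear stress τ_allow = 114/2.67 = 42.70 MPa.
For a solid shaft τ = 16T/(πd³), so d³ = 16T/(π τ_allow) = 16×1.1300×10^7/(π×42.70) = 1.348×10^6 mm³.
d = (1.348×10^6)^(1/3) = 110.5 mm.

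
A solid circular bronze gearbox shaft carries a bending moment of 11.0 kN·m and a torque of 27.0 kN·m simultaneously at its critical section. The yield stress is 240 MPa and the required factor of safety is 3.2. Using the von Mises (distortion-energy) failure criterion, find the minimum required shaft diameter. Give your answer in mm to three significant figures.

σ_allow = σ_y/n = 240/3.2 = 75.00 MPa.
For a solid shaft σ_b = 32M/(πd³) and τ = 16T/(πd³), so the von Mises stress is σ' = (16/πd³)·√(4M²+3T²).
√(4M²+3T²) = √(4×(1.100×10^7)² + 3×(2.700×10^7)²) = 5.168×10^7 N·mm.
d³ = 16×5.168×10^7/(π×75.00) = 3.510×10^6 mm³.
d = 152.0 mm.

d = 152 mm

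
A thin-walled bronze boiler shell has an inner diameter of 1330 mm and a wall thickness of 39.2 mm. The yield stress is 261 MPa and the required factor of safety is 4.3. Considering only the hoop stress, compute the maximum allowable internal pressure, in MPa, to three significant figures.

p_allow = 3.58 MPa

σ_allow = 261/4.3 = 60.70 MPa.
σ_h = pD/(2t) → p_allow = 2σ_allow t/D = 2×60.70×39.2/1330 = 3.578 MPa.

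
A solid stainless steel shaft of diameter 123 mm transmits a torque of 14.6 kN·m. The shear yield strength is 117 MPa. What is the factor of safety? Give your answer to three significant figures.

τ = 16T/(πd³) = 16×1.4600×10^7/(π×123³) = 39.96 MPa.
n = τ_limit/τ = 117/39.96 = 2.928.

n = 2.93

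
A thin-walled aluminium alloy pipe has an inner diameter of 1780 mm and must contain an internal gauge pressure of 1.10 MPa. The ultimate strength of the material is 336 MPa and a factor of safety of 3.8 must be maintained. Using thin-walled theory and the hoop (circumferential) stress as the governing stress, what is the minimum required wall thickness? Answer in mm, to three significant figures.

t = 11.1 mm

σ_allow = 336/3.8 = 88.42 MPa.
Hoop stress σ_h = pD/(2t), so t = pD/(2σ_allow) = 1.10×1780/(2×88.42) = 11.07 mm.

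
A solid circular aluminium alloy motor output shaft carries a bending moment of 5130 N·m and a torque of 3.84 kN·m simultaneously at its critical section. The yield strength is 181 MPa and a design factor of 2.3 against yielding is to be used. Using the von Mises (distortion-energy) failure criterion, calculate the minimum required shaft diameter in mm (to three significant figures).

σ_allow = σ_y/n = 181/2.3 = 78.70 MPa.
For a solid shaft σ_b = 32M/(πd³) and τ = 16T/(πd³), so the von Mises stress is σ' = (16/πd³)·√(4M²+3T²).
√(4M²+3T²) = √(4×(5.130×10^6)² + 3×(3.840×10^6)²) = 1.223×10^7 N·mm.
d³ = 16×1.223×10^7/(π×78.70) = 791300 mm³.
d = 92.49 mm.

d = 92.5 mm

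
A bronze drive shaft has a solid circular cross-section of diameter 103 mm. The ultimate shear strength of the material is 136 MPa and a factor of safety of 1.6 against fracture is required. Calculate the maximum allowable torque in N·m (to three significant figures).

T_allow = 18200 N·m

τ_allow = 136/1.6 = 85.00 MPa.
For a solid shaft T_allow = τ_allow·πd³/16; πd³/16 = π×103³/16 = 214600 mm³.
T_allow = 85.00×214600 = 1.824×10^7 N·mm = 18240 N·m.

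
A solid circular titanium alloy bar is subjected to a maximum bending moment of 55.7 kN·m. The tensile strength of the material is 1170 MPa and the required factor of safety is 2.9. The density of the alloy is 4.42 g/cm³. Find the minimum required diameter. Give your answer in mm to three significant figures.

σ_allow = 1170/2.9 = 403.4 MPa.
For a solid circular section σ = 32M/(πd³), so d³ = 32M/(π σ_allow) = 32×5.5700×10^7/(π×403.4) = 1.406×10^6 mm³.
d = 112.0 mm.

d = 112 mm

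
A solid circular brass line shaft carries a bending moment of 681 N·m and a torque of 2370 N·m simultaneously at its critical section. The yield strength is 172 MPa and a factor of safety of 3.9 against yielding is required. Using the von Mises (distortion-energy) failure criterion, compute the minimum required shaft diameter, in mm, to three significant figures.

d = 79.3 mm

σ_allow = σ_y/n = 172/3.9 = 44.10 MPa.
For a solid shaft σ_b = 32M/(πd³) and τ = 16T/(πd³), so the von Mises stress is σ' = (16/πd³)·√(4M²+3T²).
√(4M²+3T²) = √(4×(681000)² + 3×(2.370×10^6)²) = 4.325×10^6 N·mm.
d³ = 16×4.325×10^6/(π×44.10) = 499500 mm³.
d = 79.34 mm.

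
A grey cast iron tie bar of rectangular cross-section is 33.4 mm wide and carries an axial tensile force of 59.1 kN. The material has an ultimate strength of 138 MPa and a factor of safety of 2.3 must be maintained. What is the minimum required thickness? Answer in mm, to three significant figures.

σ_allow = 138/2.3 = 60.00 MPa.
Required area A = F/σ_allow = 59100/60.00 = 985.0 mm².
t = A/w = 985.0/33.4 = 29.49 mm.

t = 29.5 mm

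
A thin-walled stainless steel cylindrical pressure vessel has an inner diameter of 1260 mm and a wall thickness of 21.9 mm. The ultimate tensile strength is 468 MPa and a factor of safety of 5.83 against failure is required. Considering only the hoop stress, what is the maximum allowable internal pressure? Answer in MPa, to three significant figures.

p_allow = 2.79 MPa

σ_allow = 468/5.83 = 80.27 MPa.
σ_h = pD/(2t) → p_allow = 2σ_allow t/D = 2×80.27×21.9/1260 = 2.790 MPa.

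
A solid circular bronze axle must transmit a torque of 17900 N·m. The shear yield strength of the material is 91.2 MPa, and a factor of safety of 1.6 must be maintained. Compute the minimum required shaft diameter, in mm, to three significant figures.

Allowable shear stress τ_allow = 91.2/1.6 = 57.00 MPa.
For a solid shaft τ = 16T/(πd³), so d³ = 16T/(π τ_allow) = 16×1.7900×10^7/(π×57.00) = 1.599×10^6 mm³.
d = (1.599×10^6)^(1/3) = 116.9 mm.

d = 117 mm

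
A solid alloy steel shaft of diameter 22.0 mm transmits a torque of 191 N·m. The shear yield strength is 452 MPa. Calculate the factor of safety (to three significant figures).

τ = 16T/(πd³) = 16×191000/(π×22.0³) = 91.36 MPa.
n = τ_limit/τ = 452/91.36 = 4.948.

n = 4.95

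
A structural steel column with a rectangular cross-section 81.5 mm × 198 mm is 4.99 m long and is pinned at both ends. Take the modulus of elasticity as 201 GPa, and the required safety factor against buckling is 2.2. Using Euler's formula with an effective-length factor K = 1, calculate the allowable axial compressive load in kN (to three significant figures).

P_allow = 323 kN

Buckling occurs about the weak axis: I_min = h·b³/12 = 198×81.5³/12 = 8.932×10^6 mm⁴ (b = 81.5 mm is the smaller dimension).
Effective length L_e = KL = 1×4.99 m = 4990 mm.
Euler critical load P_cr = π²EI/L_e² = π²×201000×8.932×10^6/4990² = 711600 N.
P_allow = P_cr/n = 711600/2.2 = 323500 N.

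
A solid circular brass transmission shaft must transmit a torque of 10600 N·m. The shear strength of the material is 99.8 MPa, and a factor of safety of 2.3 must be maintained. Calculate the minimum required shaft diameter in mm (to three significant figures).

d = 108 mm

Allowable shear stress τ_allow = 99.8/2.3 = 43.39 MPa.
For a solid shaft τ = 16T/(πd³), so d³ = 16T/(π τ_allow) = 16×1.0600×10^7/(π×43.39) = 1.244×10^6 mm³.
d = (1.244×10^6)^(1/3) = 107.6 mm.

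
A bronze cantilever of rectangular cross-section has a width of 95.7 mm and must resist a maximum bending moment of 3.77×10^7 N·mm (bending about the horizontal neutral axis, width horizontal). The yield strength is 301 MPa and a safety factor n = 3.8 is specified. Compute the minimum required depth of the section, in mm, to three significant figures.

h = 173 mm

σ_allow = 301/3.8 = 79.21 MPa.
For a rectangular section σ = 6M/(bh²), so h² = 6M/(b σ_allow) = 6×3.7700×10^7/(95.7×79.21) = 29840 mm².
h = 172.7 mm.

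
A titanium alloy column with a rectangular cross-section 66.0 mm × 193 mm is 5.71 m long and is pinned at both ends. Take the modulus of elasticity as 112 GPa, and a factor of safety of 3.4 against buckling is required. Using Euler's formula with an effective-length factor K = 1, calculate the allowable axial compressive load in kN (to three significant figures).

P_allow = 46.1 kN

Buckling occurs about the weak axis: I_min = h·b³/12 = 193×66.0³/12 = 4.624×10^6 mm⁴ (b = 66.0 mm is the smaller dimension).
Effective length L_e = KL = 1×5.71 m = 5710 mm.
Euler critical load P_cr = π²EI/L_e² = π²×112000×4.624×10^6/5710² = 156800 N.
P_allow = P_cr/n = 156800/3.4 = 46110 N.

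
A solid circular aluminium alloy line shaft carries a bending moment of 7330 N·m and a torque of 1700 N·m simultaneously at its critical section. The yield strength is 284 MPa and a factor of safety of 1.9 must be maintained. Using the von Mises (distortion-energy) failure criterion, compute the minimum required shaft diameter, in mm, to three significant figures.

σ_allow = σ_y/n = 284/1.9 = 149.5 MPa.
For a solid shaft σ_b = 32M/(πd³) and τ = 16T/(πd³), so the von Mises stress is σ' = (16/πd³)·√(4M²+3T²).
√(4M²+3T²) = √(4×(7.330×10^6)² + 3×(1.700×10^6)²) = 1.495×10^7 N·mm.
d³ = 16×1.495×10^7/(π×149.5) = 509500 mm³.
d = 79.87 mm.

d = 79.9 mm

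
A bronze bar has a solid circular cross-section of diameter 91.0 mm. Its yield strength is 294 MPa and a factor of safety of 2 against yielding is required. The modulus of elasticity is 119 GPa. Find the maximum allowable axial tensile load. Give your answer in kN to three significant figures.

F_allow = 956 kN

σ_allow = 294/2 = 147.0 MPa.
A = πd²/4 = π×91.0²/4 = 6504 mm².
F_allow = σ_allow × A = 147.0×6504 = 956100 N.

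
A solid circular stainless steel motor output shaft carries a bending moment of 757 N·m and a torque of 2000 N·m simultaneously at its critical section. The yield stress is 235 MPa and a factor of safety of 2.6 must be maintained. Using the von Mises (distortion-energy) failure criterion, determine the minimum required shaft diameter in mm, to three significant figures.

d = 59.7 mm

σ_allow = σ_y/n = 235/2.6 = 90.38 MPa.
For a solid shaft σ_b = 32M/(πd³) and τ = 16T/(πd³), so the von Mises stress is σ' = (16/πd³)·√(4M²+3T²).
√(4M²+3T²) = √(4×(757000)² + 3×(2.000×10^6)²) = 3.781×10^6 N·mm.
d³ = 16×3.781×10^6/(π×90.38) = 213000 mm³.
d = 59.72 mm.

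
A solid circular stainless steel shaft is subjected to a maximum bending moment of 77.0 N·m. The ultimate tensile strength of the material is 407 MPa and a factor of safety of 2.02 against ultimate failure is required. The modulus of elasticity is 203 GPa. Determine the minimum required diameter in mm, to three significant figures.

σ_allow = 407/2.02 = 201.5 MPa.
For a solid circular section σ = 32M/(πd³), so d³ = 32M/(π σ_allow) = 32×77000/(π×201.5) = 3893 mm³.
d = 15.73 mm.

d = 15.7 mm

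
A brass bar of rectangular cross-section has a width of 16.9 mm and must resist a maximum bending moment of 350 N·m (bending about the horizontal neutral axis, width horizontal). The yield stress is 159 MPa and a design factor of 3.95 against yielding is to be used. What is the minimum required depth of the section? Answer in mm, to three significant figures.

h = 55.6 mm

σ_allow = 159/3.95 = 40.25 MPa.
For a rectangular section σ = 6M/(bh²), so h² = 6M/(b σ_allow) = 6×350000/(16.9×40.25) = 3087 mm².
h = 55.56 mm.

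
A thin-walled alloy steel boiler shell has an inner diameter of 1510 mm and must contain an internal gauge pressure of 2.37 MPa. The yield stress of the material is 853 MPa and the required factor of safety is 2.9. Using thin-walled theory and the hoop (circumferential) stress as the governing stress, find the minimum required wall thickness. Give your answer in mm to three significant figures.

σ_allow = 853/2.9 = 294.1 MPa.
Hoop stress σ_h = pD/(2t), so t = pD/(2σ_allow) = 2.37×1510/(2×294.1) = 6.083 mm.

t = 6.08 mm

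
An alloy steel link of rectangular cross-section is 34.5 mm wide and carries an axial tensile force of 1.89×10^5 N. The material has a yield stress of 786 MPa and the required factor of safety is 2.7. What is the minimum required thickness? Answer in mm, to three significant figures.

t = 18.8 mm

σ_allow = 786/2.7 = 291.1 MPa.
Required area A = F/σ_allow = 189000/291.1 = 649.2 mm².
t = A/w = 649.2/34.5 = 18.82 mm.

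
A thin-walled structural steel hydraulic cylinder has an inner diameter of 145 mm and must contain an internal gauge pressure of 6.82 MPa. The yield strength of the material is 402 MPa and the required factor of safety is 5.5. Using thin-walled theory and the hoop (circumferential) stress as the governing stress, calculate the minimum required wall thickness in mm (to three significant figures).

t = 6.76 mm

σ_allow = 402/5.5 = 73.09 MPa.
Hoop stress σ_h = pD/(2t), so t = pD/(2σ_allow) = 6.82×145/(2×73.09) = 6.765 mm.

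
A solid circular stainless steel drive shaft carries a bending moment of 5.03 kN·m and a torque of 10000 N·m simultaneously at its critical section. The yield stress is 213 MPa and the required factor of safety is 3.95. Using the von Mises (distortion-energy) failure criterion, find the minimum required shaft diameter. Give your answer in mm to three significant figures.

σ_allow = σ_y/n = 213/3.95 = 53.92 MPa.
For a solid shaft σ_b = 32M/(πd³) and τ = 16T/(πd³), so the von Mises stress is σ' = (16/πd³)·√(4M²+3T²).
√(4M²+3T²) = √(4×(5.030×10^6)² + 3×(1.000×10^7)²) = 2.003×10^7 N·mm.
d³ = 16×2.003×10^7/(π×53.92) = 1.892×10^6 mm³.
d = 123.7 mm.

d = 124 mm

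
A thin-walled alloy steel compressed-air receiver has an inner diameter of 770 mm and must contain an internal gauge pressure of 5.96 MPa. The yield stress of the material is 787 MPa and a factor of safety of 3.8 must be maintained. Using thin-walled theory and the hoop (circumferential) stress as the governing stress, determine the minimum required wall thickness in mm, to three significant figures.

t = 11.1 mm

σ_allow = 787/3.8 = 207.1 MPa.
Hoop stress σ_h = pD/(2t), so t = pD/(2σ_allow) = 5.96×770/(2×207.1) = 11.08 mm.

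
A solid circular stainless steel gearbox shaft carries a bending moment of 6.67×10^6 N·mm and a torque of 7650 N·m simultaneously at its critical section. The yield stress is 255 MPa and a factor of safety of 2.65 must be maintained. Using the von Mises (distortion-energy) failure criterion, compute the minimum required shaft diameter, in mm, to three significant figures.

σ_allow = σ_y/n = 255/2.65 = 96.23 MPa.
For a solid shaft σ_b = 32M/(πd³) and τ = 16T/(πd³), so the von Mises stress is σ' = (16/πd³)·√(4M²+3T²).
√(4M²+3T²) = √(4×(6.670×10^6)² + 3×(7.650×10^6)²) = 1.880×10^7 N·mm.
d³ = 16×1.880×10^7/(π×96.23) = 995100 mm³.
d = 99.84 mm.

d = 99.8 mm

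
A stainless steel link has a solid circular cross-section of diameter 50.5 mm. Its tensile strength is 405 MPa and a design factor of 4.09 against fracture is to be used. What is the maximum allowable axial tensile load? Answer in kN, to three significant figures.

F_allow = 198 kN

σ_allow = 405/4.09 = 99.02 MPa.
A = πd²/4 = π×50.5²/4 = 2003 mm².
F_allow = σ_allow × A = 99.02×2003 = 198300 N.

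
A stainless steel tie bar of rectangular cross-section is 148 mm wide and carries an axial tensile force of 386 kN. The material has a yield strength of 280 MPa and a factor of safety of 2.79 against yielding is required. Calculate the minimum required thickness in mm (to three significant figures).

t = 26.0 mm

σ_allow = 280/2.79 = 100.4 MPa.
Required area A = F/σ_allow = 386000/100.4 = 3846 mm².
t = A/w = 3846/148 = 25.99 mm.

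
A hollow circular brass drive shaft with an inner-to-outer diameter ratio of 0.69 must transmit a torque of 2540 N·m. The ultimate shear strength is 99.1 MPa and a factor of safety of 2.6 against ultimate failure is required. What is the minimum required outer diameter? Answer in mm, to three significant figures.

d_o = 76.0 mm

τ_allow = 99.1/2.6 = 38.12 MPa.
For a hollow shaft τ = 16T/[πd_o³(1−k⁴)] with k = 0.69, so 1−k⁴ = 0.7733.
d_o³ = 16T/[π τ_allow (1−k⁴)] = 16×2540000/(π×38.12×0.7733) = 438900 mm³.
d_o = 75.99 mm.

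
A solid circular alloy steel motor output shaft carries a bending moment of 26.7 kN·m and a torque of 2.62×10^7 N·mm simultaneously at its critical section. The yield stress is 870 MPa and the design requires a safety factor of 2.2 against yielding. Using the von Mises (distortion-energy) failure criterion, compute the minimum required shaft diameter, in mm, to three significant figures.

d = 96.6 mm

σ_allow = σ_y/n = 870/2.2 = 395.5 MPa.
For a solid shaft σ_b = 32M/(πd³) and τ = 16T/(πd³), so the von Mises stress is σ' = (16/πd³)·√(4M²+3T²).
√(4M²+3T²) = √(4×(2.670×10^7)² + 3×(2.620×10^7)²) = 7.008×10^7 N·mm.
d³ = 16×7.008×10^7/(π×395.5) = 902500 mm³.
d = 96.64 mm.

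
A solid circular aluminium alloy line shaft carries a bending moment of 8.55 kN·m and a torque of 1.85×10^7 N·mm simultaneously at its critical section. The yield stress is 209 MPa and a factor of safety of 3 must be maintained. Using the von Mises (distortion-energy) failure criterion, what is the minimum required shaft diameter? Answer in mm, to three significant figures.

d = 138 mm

σ_allow = σ_y/n = 209/3 = 69.67 MPa.
For a solid shaft σ_b = 32M/(πd³) and τ = 16T/(πd³), so the von Mises stress is σ' = (16/πd³)·√(4M²+3T²).
√(4M²+3T²) = √(4×(8.550×10^6)² + 3×(1.850×10^7)²) = 3.632×10^7 N·mm.
d³ = 16×3.632×10^7/(π×69.67) = 2.655×10^6 mm³.
d = 138.5 mm.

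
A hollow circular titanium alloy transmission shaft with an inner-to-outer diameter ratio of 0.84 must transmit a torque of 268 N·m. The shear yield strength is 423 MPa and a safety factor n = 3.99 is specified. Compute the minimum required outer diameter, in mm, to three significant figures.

τ_allow = 423/3.99 = 106.0 MPa.
For a hollow shaft τ = 16T/[πd_o³(1−k⁴)] with k = 0.84, so 1−k⁴ = 0.5021.
d_o³ = 16T/[π τ_allow (1−k⁴)] = 16×268000/(π×106.0×0.5021) = 25640 mm³.
d_o = 29.49 mm.

d_o = 29.5 mm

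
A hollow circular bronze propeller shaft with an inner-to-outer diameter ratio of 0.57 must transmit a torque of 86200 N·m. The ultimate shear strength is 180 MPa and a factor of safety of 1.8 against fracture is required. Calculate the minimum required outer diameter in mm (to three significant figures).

d_o = 170 mm

τ_allow = 180/1.8 = 100.0 MPa.
For a hollow shaft τ = 16T/[πd_o³(1−k⁴)] with k = 0.57, so 1−k⁴ = 0.8944.
d_o³ = 16T/[π τ_allow (1−k⁴)] = 16×8.6200×10^7/(π×100.0×0.8944) = 4.908×10^6 mm³.
d_o = 169.9 mm.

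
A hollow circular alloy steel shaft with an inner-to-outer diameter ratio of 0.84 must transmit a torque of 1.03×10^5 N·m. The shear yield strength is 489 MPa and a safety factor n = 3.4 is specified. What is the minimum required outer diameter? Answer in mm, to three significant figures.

d_o = 194 mm

τ_allow = 489/3.4 = 143.8 MPa.
For a hollow shaft τ = 16T/[πd_o³(1−k⁴)] with k = 0.84, so 1−k⁴ = 0.5021.
d_o³ = 16T/[π τ_allow (1−k⁴)] = 16×1.0300×10^8/(π×143.8×0.5021) = 7.264×10^6 mm³.
d_o = 193.7 mm.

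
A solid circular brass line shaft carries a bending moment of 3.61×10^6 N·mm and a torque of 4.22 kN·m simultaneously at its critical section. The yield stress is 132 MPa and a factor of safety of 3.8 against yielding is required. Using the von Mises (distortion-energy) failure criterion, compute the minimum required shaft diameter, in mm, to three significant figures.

σ_allow = σ_y/n = 132/3.8 = 34.74 MPa.
For a solid shaft σ_b = 32M/(πd³) and τ = 16T/(πd³), so the von Mises stress is σ' = (16/πd³)·√(4M²+3T²).
√(4M²+3T²) = √(4×(3.610×10^6)² + 3×(4.220×10^6)²) = 1.027×10^7 N·mm.
d³ = 16×1.027×10^7/(π×34.74) = 1.506×10^6 mm³.
d = 114.6 mm.

d = 115 mm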